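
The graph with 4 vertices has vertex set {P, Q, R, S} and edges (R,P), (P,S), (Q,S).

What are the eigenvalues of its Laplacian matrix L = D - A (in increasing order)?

Degrees: deg(P) = 2, deg(Q) = 1, deg(R) = 1, deg(S) = 2.
L = D − A with rows/columns ordered (P, Q, R, S):
  [ 2,  0, -1, -1]
  [ 0,  1,  0, -1]
  [-1,  0,  1,  0]
  [-1, -1,  0,  2]
Characteristic polynomial: det(λI − L) = λ(λ² − 4λ + 2)(λ − 2).
Roots: λ = 0; (λ² − 4λ + 2) = 0 ⇒ λ = 2 ± √2 ≈ 0.5858, 3.4142; (λ − 2) = 0 ⇒ λ = 2.
(Check: the roots sum (with multiplicity) to 6, matching trace L = Σdeg = 2·3 = 6.)
Laplacian eigenvalues (increasing order): [0.0, 0.5858, 2.0, 3.4142]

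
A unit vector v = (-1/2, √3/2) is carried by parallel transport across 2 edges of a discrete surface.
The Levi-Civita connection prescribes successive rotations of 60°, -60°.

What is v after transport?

Total rotation: 60° + (-60°) = 0°. Final vector: (-0.5000, 0.8660)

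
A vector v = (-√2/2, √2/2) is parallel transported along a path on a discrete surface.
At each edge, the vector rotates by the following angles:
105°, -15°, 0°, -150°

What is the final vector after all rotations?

Total rotation: 105° + (-15°) + 0° + (-150°) = -60°. Final vector: (0.2588, 0.9659)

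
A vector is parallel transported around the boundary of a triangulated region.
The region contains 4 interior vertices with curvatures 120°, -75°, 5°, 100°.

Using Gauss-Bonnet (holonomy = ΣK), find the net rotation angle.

Holonomy = total enclosed curvature = 120° + (-75°) + 5° + 100° = 150°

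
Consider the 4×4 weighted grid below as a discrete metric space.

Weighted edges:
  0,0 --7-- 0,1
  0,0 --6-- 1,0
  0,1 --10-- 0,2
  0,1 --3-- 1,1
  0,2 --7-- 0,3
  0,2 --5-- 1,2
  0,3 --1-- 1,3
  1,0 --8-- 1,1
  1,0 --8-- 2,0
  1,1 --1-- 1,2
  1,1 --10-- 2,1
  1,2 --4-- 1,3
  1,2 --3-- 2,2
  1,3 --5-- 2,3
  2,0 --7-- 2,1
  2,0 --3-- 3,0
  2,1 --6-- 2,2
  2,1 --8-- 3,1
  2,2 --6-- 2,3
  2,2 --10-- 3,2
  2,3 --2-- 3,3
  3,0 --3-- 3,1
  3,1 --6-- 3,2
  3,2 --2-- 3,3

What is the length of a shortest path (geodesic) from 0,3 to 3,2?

Shortest path: 0,3 → 1,3 → 2,3 → 3,3 → 3,2, total weight = 10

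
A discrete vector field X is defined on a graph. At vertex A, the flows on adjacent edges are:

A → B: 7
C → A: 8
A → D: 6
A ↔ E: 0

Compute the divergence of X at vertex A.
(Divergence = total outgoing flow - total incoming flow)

Divergence = sum of outgoing flows = 7 + (-8) + 6 + 0 = 5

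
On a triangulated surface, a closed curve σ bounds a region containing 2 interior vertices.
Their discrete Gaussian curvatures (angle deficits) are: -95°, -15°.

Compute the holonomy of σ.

Holonomy = total enclosed curvature = (-95°) + (-15°) = -110°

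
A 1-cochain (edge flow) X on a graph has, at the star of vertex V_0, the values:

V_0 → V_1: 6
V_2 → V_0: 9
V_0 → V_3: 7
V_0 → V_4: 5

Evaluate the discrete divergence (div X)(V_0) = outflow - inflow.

Divergence = sum of outgoing flows = 6 + (-9) + 7 + 5 = 9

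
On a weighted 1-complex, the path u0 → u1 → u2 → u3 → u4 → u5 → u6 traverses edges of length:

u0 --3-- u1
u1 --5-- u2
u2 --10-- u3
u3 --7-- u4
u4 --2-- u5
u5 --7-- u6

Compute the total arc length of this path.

Arc length = 3 + 5 + 10 + 7 + 2 + 7 = 34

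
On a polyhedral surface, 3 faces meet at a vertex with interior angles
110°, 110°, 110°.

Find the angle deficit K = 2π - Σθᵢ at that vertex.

Sum of angles = 330°. K = 360° - 330° = 30°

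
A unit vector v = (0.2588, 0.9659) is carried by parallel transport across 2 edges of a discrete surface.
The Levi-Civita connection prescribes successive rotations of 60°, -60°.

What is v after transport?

Total rotation: 60° + (-60°) = 0°. Final vector: (0.2588, 0.9659)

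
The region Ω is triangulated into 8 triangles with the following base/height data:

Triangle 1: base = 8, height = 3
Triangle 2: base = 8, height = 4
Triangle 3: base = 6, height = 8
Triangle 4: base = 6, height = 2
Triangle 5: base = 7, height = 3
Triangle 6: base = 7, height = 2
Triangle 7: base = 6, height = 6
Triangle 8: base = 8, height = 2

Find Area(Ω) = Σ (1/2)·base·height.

(1/2)×8×3 + (1/2)×8×4 + (1/2)×6×8 + (1/2)×6×2 + (1/2)×7×3 + (1/2)×7×2 + (1/2)×6×6 + (1/2)×8×2 = 101.5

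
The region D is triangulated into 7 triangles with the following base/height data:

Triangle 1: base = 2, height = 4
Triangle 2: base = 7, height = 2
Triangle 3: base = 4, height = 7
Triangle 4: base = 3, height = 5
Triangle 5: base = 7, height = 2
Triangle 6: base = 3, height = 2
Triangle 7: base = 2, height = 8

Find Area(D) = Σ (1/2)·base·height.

(1/2)×2×4 + (1/2)×7×2 + (1/2)×4×7 + (1/2)×3×5 + (1/2)×7×2 + (1/2)×3×2 + (1/2)×2×8 = 50.5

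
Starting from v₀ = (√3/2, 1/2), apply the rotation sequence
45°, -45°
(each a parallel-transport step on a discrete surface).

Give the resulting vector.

Total rotation: 45° + (-45°) = 0°. Final vector: (0.8660, 0.5000)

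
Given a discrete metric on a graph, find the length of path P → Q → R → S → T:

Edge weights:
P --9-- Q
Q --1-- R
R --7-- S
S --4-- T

Arc length = 9 + 1 + 7 + 4 = 21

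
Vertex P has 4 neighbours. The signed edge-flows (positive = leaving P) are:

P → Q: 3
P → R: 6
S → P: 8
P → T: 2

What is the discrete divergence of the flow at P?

Divergence = sum of outgoing flows = 3 + 6 + (-8) + 2 = 3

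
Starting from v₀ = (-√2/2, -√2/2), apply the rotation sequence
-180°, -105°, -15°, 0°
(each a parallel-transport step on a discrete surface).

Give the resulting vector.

Total rotation: (-180°) + (-105°) + (-15°) + 0° = -300° ≡ 60° (mod 360°). Final vector: (0.2588, -0.9659)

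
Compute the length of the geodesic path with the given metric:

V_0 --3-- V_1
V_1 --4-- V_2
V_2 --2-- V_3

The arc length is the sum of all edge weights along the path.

Arc length = 3 + 4 + 2 = 9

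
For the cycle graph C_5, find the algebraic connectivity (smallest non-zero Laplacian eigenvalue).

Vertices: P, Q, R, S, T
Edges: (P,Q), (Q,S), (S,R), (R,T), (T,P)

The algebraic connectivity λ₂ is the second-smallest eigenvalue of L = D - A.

The cycle graph C_n has Laplacian eigenvalues λ_k = 2 − 2cos(2πk/n), k = 0, 1, …, n−1. Here n = 5:
k=0: 2 − 2cos(0) = 0.0; k=1: 2 − 2cos(2π/5) = 1.382; k=2: 2 − 2cos(4π/5) = 3.618; k=3: 2 − 2cos(6π/5) = 3.618; k=4: 2 − 2cos(8π/5) = 1.382.
Laplacian eigenvalues: [0.0, 1.382, 1.382, 3.618, 3.618]. Algebraic connectivity (smallest non-zero eigenvalue) = 1.382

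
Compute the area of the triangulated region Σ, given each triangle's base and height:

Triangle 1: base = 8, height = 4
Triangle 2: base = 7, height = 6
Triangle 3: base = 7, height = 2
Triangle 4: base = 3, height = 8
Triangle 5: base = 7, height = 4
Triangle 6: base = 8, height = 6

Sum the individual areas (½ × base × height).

(1/2)×8×4 + (1/2)×7×6 + (1/2)×7×2 + (1/2)×3×8 + (1/2)×7×4 + (1/2)×8×6 = 94.0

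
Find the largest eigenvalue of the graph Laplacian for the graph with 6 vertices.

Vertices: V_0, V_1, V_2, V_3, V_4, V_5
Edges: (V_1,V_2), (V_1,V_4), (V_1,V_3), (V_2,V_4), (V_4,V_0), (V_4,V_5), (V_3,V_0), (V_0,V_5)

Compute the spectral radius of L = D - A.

Degrees: deg(V_0) = 3, deg(V_1) = 3, deg(V_2) = 2, deg(V_3) = 2, deg(V_4) = 4, deg(V_5) = 2.
L = D − A with rows/columns ordered (V_0, V_1, V_2, V_3, V_4, V_5):
  [ 3,  0,  0, -1, -1, -1]
  [ 0,  3, -1, -1, -1,  0]
  [ 0, -1,  2,  0, -1,  0]
  [-1, -1,  0,  2,  0,  0]
  [-1, -1, -1,  0,  4, -1]
  [-1,  0,  0,  0, -1,  2]
Characteristic polynomial: det(λI − L) = λ(λ² − 5λ + 5)(λ² − 7λ + 9)(λ − 4).
Roots: λ = 0; (λ² − 5λ + 5) = 0 ⇒ λ = (5 ± √5)/2 ≈ 1.382, 3.618; (λ² − 7λ + 9) = 0 ⇒ λ = (7 ± √13)/2 ≈ 1.6972, 5.3028; (λ − 4) = 0 ⇒ λ = 4.
(Check: the roots sum (with multiplicity) to 16, matching trace L = Σdeg = 2·8 = 16.)
Laplacian eigenvalues: [0.0, 1.382, 1.6972, 3.618, 4.0, 5.3028]. Largest eigenvalue (spectral radius) = 5.3028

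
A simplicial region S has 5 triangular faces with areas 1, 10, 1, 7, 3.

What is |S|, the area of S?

1 + 10 + 1 + 7 + 3 = 22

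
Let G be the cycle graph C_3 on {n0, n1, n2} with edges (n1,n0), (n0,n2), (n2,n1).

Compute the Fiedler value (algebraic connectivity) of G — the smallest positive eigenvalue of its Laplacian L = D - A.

The cycle graph C_n has Laplacian eigenvalues λ_k = 2 − 2cos(2πk/n), k = 0, 1, …, n−1. Here n = 3:
k=0: 2 − 2cos(0) = 0.0; k=1: 2 − 2cos(2π/3) = 3.0; k=2: 2 − 2cos(4π/3) = 3.0.
Laplacian eigenvalues: [0.0, 3.0, 3.0]. Algebraic connectivity (smallest non-zero eigenvalue) = 3.0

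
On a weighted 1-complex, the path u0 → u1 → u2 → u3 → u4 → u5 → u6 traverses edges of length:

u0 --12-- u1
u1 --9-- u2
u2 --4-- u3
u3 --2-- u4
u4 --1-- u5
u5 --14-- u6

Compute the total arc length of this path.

Arc length = 12 + 9 + 4 + 2 + 1 + 14 = 42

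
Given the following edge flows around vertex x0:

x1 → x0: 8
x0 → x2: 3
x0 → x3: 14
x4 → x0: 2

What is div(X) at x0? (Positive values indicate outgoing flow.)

Divergence = sum of outgoing flows = (-8) + 3 + 14 + (-2) = 7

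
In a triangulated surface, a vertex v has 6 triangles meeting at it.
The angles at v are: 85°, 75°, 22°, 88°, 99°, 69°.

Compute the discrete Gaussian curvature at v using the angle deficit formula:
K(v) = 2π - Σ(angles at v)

Sum of angles = 438°. K = 360° - 438° = -78° = -13π/30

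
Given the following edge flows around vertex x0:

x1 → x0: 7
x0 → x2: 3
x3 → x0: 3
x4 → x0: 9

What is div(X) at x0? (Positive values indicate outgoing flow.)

Divergence = sum of outgoing flows = (-7) + 3 + (-3) + (-9) = -16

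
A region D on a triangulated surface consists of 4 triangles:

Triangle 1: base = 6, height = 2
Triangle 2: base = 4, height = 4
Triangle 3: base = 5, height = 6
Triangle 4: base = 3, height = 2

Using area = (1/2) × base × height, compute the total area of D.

(1/2)×6×2 + (1/2)×4×4 + (1/2)×5×6 + (1/2)×3×2 = 32.0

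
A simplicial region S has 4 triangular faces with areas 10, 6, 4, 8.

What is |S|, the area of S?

10 + 6 + 4 + 8 = 28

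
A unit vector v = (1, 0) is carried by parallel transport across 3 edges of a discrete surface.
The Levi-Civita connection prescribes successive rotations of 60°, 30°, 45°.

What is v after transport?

Total rotation: 60° + 30° + 45° = 135°. Final vector: (-0.7071, 0.7071)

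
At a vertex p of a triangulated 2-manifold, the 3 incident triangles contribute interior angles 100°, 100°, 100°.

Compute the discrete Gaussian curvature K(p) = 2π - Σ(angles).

Sum of angles = 300°. K = 360° - 300° = 60° = π/3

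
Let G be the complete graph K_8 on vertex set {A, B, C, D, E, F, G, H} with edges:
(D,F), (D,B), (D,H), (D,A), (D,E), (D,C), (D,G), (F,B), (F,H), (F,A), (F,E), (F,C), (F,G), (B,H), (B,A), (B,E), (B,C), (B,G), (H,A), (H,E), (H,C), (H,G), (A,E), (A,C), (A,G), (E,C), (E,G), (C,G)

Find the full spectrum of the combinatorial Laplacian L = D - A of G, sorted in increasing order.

For the complete graph K_n, L = nI − J (J = all-ones matrix). J has eigenvalues n (once, eigenvector 𝟙) and 0 (multiplicity n−1), so L has eigenvalues 0 (once) and n (multiplicity n−1). Here n = 8: eigenvalue 0 once and 8 with multiplicity 7.
Laplacian eigenvalues (increasing order): [0.0, 8.0, 8.0, 8.0, 8.0, 8.0, 8.0, 8.0]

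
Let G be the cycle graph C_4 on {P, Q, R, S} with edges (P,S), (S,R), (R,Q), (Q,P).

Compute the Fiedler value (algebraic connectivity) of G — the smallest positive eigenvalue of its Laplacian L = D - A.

The cycle graph C_n has Laplacian eigenvalues λ_k = 2 − 2cos(2πk/n), k = 0, 1, …, n−1. Here n = 4:
k=0: 2 − 2cos(0) = 0.0; k=1: 2 − 2cos(π/2) = 2.0; k=2: 2 − 2cos(π) = 4.0; k=3: 2 − 2cos(3π/2) = 2.0.
Laplacian eigenvalues: [0.0, 2.0, 2.0, 4.0]. Algebraic connectivity (smallest non-zero eigenvalue) = 2.0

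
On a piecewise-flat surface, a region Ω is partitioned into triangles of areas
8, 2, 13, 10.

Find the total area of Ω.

8 + 2 + 13 + 10 = 33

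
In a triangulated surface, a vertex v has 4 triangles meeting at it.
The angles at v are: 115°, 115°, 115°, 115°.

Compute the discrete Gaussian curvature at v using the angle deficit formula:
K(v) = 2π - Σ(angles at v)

Sum of angles = 460°. K = 360° - 460° = -100°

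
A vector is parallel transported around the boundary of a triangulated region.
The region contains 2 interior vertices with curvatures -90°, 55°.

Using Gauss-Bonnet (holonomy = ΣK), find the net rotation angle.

Holonomy = total enclosed curvature = (-90°) + 55° = -35°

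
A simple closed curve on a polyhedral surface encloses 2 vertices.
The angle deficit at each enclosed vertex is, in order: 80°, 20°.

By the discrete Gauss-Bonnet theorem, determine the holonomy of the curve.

Holonomy = total enclosed curvature = 80° + 20° = 100°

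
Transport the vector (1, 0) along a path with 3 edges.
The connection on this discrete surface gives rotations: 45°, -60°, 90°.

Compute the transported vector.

Total rotation: 45° + (-60°) + 90° = 75°. Final vector: (0.2588, 0.9659)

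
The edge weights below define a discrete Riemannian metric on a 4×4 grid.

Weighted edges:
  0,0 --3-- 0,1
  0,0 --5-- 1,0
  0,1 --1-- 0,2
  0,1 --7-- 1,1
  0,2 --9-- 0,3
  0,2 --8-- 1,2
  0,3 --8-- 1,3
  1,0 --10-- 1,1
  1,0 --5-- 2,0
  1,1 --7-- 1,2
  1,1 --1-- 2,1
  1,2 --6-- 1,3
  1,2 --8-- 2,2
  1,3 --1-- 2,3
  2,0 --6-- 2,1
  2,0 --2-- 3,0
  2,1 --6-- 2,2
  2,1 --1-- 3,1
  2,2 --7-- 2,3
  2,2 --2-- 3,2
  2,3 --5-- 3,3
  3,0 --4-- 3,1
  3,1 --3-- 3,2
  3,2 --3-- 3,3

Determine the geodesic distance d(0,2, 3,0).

Shortest path: 0,2 → 0,1 → 1,1 → 2,1 → 3,1 → 3,0, total weight = 14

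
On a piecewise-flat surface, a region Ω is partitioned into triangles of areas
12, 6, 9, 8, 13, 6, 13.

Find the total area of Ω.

12 + 6 + 9 + 8 + 13 + 6 + 13 = 67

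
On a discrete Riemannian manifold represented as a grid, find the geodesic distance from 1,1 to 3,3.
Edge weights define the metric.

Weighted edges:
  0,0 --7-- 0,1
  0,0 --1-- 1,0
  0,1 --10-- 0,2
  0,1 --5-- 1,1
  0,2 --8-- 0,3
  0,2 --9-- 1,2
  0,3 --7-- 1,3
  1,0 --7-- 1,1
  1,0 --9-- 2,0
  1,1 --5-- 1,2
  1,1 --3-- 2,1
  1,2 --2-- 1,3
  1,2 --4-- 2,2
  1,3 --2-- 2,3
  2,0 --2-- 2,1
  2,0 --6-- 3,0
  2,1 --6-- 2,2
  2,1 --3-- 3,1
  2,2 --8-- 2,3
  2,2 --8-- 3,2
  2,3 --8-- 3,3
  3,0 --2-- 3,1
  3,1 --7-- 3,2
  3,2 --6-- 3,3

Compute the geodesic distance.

Shortest path: 1,1 → 1,2 → 1,3 → 2,3 → 3,3, total weight = 17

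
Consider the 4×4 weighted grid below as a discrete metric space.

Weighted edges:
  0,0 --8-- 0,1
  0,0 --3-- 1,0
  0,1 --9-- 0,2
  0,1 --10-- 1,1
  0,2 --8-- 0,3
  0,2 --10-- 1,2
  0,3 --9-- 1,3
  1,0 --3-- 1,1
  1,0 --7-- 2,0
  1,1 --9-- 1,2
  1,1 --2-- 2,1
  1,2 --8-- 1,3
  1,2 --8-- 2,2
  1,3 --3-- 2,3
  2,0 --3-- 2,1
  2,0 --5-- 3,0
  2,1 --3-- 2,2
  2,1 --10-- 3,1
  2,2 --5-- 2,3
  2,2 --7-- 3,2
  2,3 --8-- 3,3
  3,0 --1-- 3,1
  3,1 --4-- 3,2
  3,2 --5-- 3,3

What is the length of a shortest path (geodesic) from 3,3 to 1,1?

Shortest path: 3,3 → 3,2 → 2,2 → 2,1 → 1,1, total weight = 17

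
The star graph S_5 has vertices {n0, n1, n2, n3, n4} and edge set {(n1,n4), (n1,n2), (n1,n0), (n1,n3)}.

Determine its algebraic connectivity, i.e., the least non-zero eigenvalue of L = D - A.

The star S_5 is the complete bipartite graph K_{1,4} (one hub of degree 4, 4 leaves of degree 1). The Laplacian spectrum of K_{p,q} is 0, p (multiplicity q−1), q (multiplicity p−1), p+q. With p = 1, q = 4: 0 once, 1 with multiplicity 3, and 5 once. (Check: trace L = sum of degrees = 8 = 3·1 + 5.)
Laplacian eigenvalues: [0.0, 1.0, 1.0, 1.0, 5.0]. Algebraic connectivity (smallest non-zero eigenvalue) = 1.0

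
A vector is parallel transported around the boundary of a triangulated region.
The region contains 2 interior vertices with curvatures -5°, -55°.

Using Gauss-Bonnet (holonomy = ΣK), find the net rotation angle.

Holonomy = total enclosed curvature = (-5°) + (-55°) = -60°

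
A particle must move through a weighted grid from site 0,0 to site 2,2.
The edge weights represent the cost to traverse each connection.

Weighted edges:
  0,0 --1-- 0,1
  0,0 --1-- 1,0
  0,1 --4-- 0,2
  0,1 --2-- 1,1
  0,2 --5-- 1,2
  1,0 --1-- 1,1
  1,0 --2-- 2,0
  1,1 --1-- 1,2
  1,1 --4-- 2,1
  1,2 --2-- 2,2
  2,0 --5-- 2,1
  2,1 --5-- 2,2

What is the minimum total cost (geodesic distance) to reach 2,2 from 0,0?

Shortest path: 0,0 → 1,0 → 1,1 → 1,2 → 2,2, total weight = 5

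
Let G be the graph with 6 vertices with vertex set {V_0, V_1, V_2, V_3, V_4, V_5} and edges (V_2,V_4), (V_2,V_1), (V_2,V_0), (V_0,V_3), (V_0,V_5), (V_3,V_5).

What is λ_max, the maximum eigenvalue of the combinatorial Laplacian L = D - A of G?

Degrees: deg(V_0) = 3, deg(V_1) = 1, deg(V_2) = 3, deg(V_3) = 2, deg(V_4) = 1, deg(V_5) = 2.
L = D − A with rows/columns ordered (V_0, V_1, V_2, V_3, V_4, V_5):
  [ 3,  0, -1, -1,  0, -1]
  [ 0,  1, -1,  0,  0,  0]
  [-1, -1,  3,  0, -1,  0]
  [-1,  0,  0,  2,  0, -1]
  [ 0,  0, -1,  0,  1,  0]
  [-1,  0,  0, -1,  0,  2]
Characteristic polynomial: det(λI − L) = λ(λ² − 5λ + 2)(λ − 1)(λ − 3)².
Roots: λ = 0; (λ² − 5λ + 2) = 0 ⇒ λ = (5 ± √17)/2 ≈ 0.4384, 4.5616; (λ − 1) = 0 ⇒ λ = 1; (λ − 3) = 0 ⇒ λ = 3 (multiplicity 2).
(Check: the roots sum (with multiplicity) to 12, matching trace L = Σdeg = 2·6 = 12.)
Laplacian eigenvalues: [0.0, 0.4384, 1.0, 3.0, 3.0, 4.5616]. Largest eigenvalue (spectral radius) = 4.5616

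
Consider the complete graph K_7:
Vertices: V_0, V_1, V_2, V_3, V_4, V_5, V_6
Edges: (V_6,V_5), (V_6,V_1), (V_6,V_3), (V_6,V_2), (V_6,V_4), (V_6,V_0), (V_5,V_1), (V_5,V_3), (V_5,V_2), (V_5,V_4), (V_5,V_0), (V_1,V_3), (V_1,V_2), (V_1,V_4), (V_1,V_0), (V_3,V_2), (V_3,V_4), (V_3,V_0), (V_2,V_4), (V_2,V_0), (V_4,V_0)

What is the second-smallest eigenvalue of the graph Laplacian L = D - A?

For the complete graph K_n, L = nI − J (J = all-ones matrix). J has eigenvalues n (once, eigenvector 𝟙) and 0 (multiplicity n−1), so L has eigenvalues 0 (once) and n (multiplicity n−1). Here n = 7: eigenvalue 0 once and 7 with multiplicity 6.
Laplacian eigenvalues: [0.0, 7.0, 7.0, 7.0, 7.0, 7.0, 7.0]. Algebraic connectivity (smallest non-zero eigenvalue) = 7.0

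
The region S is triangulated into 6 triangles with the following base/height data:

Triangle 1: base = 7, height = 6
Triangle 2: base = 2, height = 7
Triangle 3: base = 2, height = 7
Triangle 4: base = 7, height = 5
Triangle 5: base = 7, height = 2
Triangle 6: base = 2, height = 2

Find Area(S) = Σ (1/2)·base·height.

(1/2)×7×6 + (1/2)×2×7 + (1/2)×2×7 + (1/2)×7×5 + (1/2)×7×2 + (1/2)×2×2 = 61.5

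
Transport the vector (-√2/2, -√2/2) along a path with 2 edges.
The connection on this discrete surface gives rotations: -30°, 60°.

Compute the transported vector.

Total rotation: (-30°) + 60° = 30°. Final vector: (-0.2588, -0.9659)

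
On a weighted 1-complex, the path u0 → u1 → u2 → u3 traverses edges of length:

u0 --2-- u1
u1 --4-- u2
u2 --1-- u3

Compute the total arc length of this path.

Arc length = 2 + 4 + 1 = 7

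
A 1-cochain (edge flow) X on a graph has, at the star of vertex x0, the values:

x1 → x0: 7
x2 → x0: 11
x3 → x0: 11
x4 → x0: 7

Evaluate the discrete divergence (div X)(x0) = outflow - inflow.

Divergence = sum of outgoing flows = (-7) + (-11) + (-11) + (-7) = -36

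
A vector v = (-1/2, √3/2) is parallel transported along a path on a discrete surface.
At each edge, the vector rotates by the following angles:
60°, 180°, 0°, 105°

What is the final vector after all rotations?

Total rotation: 60° + 180° + 0° + 105° = 345° ≡ -15° (mod 360°). Final vector: (-0.2588, 0.9659)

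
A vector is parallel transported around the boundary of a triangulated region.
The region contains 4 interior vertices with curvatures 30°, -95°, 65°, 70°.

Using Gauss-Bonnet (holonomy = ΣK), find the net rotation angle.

Holonomy = total enclosed curvature = 30° + (-95°) + 65° + 70° = 70°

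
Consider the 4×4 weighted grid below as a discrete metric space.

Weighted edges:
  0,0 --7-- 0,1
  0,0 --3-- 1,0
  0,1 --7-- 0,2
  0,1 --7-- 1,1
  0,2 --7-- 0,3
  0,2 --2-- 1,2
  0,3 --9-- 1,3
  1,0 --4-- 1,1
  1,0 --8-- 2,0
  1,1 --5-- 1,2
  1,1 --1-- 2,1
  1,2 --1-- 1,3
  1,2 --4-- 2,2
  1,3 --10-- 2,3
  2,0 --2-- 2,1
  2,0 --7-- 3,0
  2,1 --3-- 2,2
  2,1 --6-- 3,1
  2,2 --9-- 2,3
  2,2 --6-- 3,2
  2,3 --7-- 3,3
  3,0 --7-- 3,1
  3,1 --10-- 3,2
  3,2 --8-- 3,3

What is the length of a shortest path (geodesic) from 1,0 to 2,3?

Shortest path: 1,0 → 1,1 → 2,1 → 2,2 → 2,3, total weight = 17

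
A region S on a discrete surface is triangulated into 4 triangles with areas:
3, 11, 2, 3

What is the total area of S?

3 + 11 + 2 + 3 = 19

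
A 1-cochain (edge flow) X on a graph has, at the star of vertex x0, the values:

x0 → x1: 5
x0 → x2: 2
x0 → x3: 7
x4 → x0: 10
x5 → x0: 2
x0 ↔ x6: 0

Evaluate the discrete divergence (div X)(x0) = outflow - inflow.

Divergence = sum of outgoing flows = 5 + 2 + 7 + (-10) + (-2) + 0 = 2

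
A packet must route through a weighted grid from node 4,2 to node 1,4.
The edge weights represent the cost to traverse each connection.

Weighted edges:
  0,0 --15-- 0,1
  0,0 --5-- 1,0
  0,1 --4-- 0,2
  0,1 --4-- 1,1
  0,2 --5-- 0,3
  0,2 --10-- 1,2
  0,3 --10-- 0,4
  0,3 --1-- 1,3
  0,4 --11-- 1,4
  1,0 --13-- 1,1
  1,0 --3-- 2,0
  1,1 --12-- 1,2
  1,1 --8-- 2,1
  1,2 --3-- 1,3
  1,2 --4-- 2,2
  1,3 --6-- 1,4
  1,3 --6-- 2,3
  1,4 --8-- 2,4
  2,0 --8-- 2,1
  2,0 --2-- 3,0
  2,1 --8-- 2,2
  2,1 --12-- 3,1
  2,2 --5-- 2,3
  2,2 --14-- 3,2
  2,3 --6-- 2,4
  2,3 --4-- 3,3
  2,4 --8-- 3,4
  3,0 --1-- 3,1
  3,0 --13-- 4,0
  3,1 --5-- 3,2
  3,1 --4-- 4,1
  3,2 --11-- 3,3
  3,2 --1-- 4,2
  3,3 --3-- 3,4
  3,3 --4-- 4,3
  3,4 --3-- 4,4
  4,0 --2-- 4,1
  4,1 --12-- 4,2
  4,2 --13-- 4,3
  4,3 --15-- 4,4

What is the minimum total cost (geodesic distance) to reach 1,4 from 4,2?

Shortest path: 4,2 → 3,2 → 3,3 → 2,3 → 1,3 → 1,4, total weight = 28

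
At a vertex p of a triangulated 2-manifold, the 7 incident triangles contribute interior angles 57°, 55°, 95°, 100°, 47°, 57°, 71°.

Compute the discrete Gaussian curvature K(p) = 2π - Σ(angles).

Sum of angles = 482°. K = 360° - 482° = -122° = -61π/90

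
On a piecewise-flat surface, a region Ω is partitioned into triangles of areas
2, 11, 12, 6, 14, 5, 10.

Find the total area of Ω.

2 + 11 + 12 + 6 + 14 + 5 + 10 = 60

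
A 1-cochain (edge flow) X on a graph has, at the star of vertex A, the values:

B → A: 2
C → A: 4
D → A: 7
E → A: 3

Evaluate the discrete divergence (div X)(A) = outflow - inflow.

Divergence = sum of outgoing flows = (-2) + (-4) + (-7) + (-3) = -16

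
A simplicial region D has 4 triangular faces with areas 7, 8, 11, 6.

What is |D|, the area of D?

7 + 8 + 11 + 6 = 32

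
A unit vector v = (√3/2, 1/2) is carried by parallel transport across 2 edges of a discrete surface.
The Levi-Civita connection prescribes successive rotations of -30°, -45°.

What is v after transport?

Total rotation: (-30°) + (-45°) = -75°. Final vector: (0.7071, -0.7071)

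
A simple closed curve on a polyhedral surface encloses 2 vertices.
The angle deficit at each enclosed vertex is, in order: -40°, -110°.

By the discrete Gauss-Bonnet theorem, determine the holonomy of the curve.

Holonomy = total enclosed curvature = (-40°) + (-110°) = -150°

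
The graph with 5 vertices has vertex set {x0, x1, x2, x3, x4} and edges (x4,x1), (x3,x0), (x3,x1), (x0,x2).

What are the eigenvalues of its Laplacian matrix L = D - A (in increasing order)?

Degrees: deg(x0) = 2, deg(x1) = 2, deg(x2) = 1, deg(x3) = 2, deg(x4) = 1.
L = D − A with rows/columns ordered (x0, x1, x2, x3, x4):
  [ 2,  0, -1, -1,  0]
  [ 0,  2,  0, -1, -1]
  [-1,  0,  1,  0,  0]
  [-1, -1,  0,  2,  0]
  [ 0, -1,  0,  0,  1]
Characteristic polynomial: det(λI − L) = λ(λ² − 3λ + 1)(λ² − 5λ + 5).
Roots: λ = 0; (λ² − 3λ + 1) = 0 ⇒ λ = (3 ± √5)/2 ≈ 0.382, 2.618; (λ² − 5λ + 5) = 0 ⇒ λ = (5 ± √5)/2 ≈ 1.382, 3.618.
(Check: the roots sum (with multiplicity) to 8, matching trace L = Σdeg = 2·4 = 8.)
Laplacian eigenvalues (increasing order): [0.0, 0.382, 1.382, 2.618, 3.618]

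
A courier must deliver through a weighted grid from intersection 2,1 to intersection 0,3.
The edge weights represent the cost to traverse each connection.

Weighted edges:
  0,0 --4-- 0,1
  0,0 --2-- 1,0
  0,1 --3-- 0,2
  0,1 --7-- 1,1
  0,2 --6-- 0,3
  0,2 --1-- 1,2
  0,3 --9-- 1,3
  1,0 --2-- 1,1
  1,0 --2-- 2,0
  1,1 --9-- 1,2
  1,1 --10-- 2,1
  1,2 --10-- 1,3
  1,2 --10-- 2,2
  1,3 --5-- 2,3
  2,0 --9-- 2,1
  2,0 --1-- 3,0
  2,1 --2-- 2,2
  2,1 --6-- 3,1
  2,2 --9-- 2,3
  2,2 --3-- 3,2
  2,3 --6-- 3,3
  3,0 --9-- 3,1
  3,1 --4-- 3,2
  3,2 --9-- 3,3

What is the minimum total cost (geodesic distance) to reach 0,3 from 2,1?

Shortest path: 2,1 → 2,2 → 1,2 → 0,2 → 0,3, total weight = 19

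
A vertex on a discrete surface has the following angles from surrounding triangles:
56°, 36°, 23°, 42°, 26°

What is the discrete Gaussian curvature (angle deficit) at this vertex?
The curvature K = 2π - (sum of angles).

Sum of angles = 183°. K = 360° - 183° = 177° = 59π/60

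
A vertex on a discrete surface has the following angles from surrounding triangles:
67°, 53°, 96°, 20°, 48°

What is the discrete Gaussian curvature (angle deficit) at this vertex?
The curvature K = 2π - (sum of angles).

Sum of angles = 284°. K = 360° - 284° = 76° = 19π/45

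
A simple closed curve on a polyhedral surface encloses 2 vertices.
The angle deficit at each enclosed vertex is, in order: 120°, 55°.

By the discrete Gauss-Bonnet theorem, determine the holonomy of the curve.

Holonomy = total enclosed curvature = 120° + 55° = 175°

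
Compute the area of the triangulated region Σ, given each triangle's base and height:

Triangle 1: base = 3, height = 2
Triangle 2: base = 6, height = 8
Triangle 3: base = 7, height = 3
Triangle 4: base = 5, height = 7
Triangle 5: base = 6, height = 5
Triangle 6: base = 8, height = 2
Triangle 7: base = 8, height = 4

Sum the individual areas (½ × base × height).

(1/2)×3×2 + (1/2)×6×8 + (1/2)×7×3 + (1/2)×5×7 + (1/2)×6×5 + (1/2)×8×2 + (1/2)×8×4 = 94.0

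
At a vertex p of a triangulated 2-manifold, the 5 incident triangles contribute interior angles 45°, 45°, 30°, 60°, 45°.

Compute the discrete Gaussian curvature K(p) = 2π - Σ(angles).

Sum of angles = 225°. K = 360° - 225° = 135° = 3π/4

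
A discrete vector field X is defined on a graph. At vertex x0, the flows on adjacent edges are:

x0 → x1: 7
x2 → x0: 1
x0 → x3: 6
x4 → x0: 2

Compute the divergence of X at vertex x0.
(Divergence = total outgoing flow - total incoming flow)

Divergence = sum of outgoing flows = 7 + (-1) + 6 + (-2) = 10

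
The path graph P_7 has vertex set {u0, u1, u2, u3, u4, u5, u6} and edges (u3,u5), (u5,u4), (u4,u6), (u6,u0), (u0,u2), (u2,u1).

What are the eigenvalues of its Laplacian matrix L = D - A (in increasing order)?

The path graph P_n has Laplacian eigenvalues λ_k = 2 − 2cos(kπ/n), k = 0, 1, …, n−1. Here n = 7:
k=0: 2 − 2cos(0) = 0.0; k=1: 2 − 2cos(π/7) = 0.1981; k=2: 2 − 2cos(2π/7) = 0.753; k=3: 2 − 2cos(3π/7) = 1.555; k=4: 2 − 2cos(4π/7) = 2.445; k=5: 2 − 2cos(5π/7) = 3.247; k=6: 2 − 2cos(6π/7) = 3.8019.
Laplacian eigenvalues (increasing order): [0.0, 0.1981, 0.753, 1.555, 2.445, 3.247, 3.8019]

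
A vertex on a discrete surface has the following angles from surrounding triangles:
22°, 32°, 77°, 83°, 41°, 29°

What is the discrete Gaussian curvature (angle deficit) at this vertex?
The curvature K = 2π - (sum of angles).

Sum of angles = 284°. K = 360° - 284° = 76° = 19π/45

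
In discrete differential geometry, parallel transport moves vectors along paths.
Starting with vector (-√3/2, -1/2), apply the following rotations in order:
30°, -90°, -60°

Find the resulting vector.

Total rotation: 30° + (-90°) + (-60°) = -120°. Final vector: (0, 1)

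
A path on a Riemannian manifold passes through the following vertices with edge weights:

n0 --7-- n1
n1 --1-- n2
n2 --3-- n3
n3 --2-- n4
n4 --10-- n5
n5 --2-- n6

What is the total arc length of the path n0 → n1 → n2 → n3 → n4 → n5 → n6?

Arc length = 7 + 1 + 3 + 2 + 10 + 2 = 25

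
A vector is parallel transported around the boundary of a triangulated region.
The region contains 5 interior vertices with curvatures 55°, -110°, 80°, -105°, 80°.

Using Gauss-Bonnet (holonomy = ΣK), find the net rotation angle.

Holonomy = total enclosed curvature = 55° + (-110°) + 80° + (-105°) + 80° = 0°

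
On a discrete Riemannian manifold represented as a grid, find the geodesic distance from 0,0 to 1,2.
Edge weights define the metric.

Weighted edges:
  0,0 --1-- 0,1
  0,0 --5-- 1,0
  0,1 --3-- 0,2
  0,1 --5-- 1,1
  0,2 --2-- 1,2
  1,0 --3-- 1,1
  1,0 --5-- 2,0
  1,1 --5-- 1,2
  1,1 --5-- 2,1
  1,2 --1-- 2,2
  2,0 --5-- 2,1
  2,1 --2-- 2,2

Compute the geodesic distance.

Shortest path: 0,0 → 0,1 → 0,2 → 1,2, total weight = 6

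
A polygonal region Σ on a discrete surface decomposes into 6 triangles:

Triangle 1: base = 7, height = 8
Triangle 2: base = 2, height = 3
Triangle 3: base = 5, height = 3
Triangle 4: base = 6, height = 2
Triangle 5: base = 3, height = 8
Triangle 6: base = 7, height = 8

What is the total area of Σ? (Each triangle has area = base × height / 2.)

(1/2)×7×8 + (1/2)×2×3 + (1/2)×5×3 + (1/2)×6×2 + (1/2)×3×8 + (1/2)×7×8 = 84.5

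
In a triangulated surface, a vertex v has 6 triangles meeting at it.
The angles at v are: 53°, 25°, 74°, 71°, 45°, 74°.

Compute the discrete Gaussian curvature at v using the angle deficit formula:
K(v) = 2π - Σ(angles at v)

Sum of angles = 342°. K = 360° - 342° = 18° = π/10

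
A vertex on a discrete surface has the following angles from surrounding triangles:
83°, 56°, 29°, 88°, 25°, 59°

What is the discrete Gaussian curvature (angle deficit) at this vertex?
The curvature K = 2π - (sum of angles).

Sum of angles = 340°. K = 360° - 340° = 20° = π/9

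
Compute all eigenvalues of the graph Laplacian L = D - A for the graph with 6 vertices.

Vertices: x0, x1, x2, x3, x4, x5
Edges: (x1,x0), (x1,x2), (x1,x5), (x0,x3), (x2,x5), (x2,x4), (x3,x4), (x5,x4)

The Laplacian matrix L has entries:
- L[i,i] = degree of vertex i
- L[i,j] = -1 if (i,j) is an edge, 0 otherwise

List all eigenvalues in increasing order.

Degrees: deg(x0) = 2, deg(x1) = 3, deg(x2) = 3, deg(x3) = 2, deg(x4) = 3, deg(x5) = 3.
L = D − A with rows/columns ordered (x0, x1, x2, x3, x4, x5):
  [ 2, -1,  0, -1,  0,  0]
  [-1,  3, -1,  0,  0, -1]
  [ 0, -1,  3,  0, -1, -1]
  [-1,  0,  0,  2, -1,  0]
  [ 0,  0, -1, -1,  3, -1]
  [ 0, -1, -1,  0, -1,  3]
Characteristic polynomial: det(λI − L) = λ(λ² − 6λ + 6)(λ − 2)(λ − 4)².
Roots: λ = 0; (λ² − 6λ + 6) = 0 ⇒ λ = 3 ± √3 ≈ 1.2679, 4.7321; (λ − 2) = 0 ⇒ λ = 2; (λ − 4) = 0 ⇒ λ = 4 (multiplicity 2).
(Check: the roots sum (with multiplicity) to 16, matching trace L = Σdeg = 2·8 = 16.)
Laplacian eigenvalues (increasing order): [0.0, 1.2679, 2.0, 4.0, 4.0, 4.7321]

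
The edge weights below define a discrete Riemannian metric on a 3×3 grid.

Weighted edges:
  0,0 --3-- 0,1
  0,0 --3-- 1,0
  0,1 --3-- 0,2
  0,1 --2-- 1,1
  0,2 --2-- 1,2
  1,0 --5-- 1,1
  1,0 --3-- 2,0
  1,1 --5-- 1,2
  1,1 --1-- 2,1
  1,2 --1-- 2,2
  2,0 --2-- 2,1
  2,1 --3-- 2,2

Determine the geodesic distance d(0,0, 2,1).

Shortest path: 0,0 → 0,1 → 1,1 → 2,1, total weight = 6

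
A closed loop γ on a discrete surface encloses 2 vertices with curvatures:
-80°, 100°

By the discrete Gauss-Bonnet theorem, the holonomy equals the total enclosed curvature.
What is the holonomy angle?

Holonomy = total enclosed curvature = (-80°) + 100° = 20°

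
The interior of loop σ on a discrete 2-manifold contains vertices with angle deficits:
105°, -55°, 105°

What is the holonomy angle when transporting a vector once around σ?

Holonomy = total enclosed curvature = 105° + (-55°) + 105° = 155°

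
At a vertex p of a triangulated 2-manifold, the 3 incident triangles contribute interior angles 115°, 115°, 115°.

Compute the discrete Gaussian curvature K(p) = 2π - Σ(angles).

Sum of angles = 345°. K = 360° - 345° = 15° = π/12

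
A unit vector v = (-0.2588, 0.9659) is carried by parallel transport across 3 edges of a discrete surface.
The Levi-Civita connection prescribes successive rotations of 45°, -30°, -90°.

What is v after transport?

Total rotation: 45° + (-30°) + (-90°) = -75°. Final vector: (0.8660, 0.5000)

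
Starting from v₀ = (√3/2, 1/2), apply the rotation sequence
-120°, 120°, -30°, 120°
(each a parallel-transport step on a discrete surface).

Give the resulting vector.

Total rotation: (-120°) + 120° + (-30°) + 120° = 90°. Final vector: (-0.5000, 0.8660)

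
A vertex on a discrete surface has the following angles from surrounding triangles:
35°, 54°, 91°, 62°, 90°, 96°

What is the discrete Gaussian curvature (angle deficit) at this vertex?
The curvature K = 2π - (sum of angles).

Sum of angles = 428°. K = 360° - 428° = -68° = -17π/45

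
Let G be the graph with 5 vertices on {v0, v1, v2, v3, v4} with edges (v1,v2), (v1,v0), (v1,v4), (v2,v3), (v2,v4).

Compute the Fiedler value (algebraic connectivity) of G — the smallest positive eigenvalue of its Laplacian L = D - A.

Degrees: deg(v0) = 1, deg(v1) = 3, deg(v2) = 3, deg(v3) = 1, deg(v4) = 2.
L = D − A with rows/columns ordered (v0, v1, v2, v3, v4):
  [ 1, -1,  0,  0,  0]
  [-1,  3, -1,  0, -1]
  [ 0, -1,  3, -1, -1]
  [ 0,  0, -1,  1,  0]
  [ 0, -1, -1,  0,  2]
Characteristic polynomial: det(λI − L) = λ(λ² − 5λ + 3)(λ² − 5λ + 5).
Roots: λ = 0; (λ² − 5λ + 3) = 0 ⇒ λ = (5 ± √13)/2 ≈ 0.6972, 4.3028; (λ² − 5λ + 5) = 0 ⇒ λ = (5 ± √5)/2 ≈ 1.382, 3.618.
(Check: the roots sum (with multiplicity) to 10, matching trace L = Σdeg = 2·5 = 10.)
Laplacian eigenvalues: [0.0, 0.6972, 1.382, 3.618, 4.3028]. Algebraic connectivity (smallest non-zero eigenvalue) = 0.6972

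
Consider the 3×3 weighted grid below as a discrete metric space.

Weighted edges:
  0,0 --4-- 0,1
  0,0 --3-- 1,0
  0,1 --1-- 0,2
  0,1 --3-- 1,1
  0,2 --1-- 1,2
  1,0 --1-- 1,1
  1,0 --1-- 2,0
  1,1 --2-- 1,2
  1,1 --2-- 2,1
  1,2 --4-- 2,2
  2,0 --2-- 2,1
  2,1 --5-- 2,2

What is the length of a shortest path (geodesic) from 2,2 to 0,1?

Shortest path: 2,2 → 1,2 → 0,2 → 0,1, total weight = 6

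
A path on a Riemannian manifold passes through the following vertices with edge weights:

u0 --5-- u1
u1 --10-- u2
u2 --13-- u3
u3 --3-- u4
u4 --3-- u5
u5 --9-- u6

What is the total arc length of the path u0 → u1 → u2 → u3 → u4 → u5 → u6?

Arc length = 5 + 10 + 13 + 3 + 3 + 9 = 43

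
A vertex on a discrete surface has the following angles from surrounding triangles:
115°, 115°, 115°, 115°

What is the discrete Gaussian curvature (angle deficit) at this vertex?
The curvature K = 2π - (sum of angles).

Sum of angles = 460°. K = 360° - 460° = -100° = -5π/9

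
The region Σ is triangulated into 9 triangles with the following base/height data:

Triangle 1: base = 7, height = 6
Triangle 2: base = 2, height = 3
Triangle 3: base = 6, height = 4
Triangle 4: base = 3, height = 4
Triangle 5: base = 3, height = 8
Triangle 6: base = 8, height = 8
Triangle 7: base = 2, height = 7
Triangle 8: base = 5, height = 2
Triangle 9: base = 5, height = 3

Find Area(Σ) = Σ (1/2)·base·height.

(1/2)×7×6 + (1/2)×2×3 + (1/2)×6×4 + (1/2)×3×4 + (1/2)×3×8 + (1/2)×8×8 + (1/2)×2×7 + (1/2)×5×2 + (1/2)×5×3 = 105.5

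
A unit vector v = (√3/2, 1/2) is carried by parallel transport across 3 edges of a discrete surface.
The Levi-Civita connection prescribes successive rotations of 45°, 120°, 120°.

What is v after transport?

Total rotation: 45° + 120° + 120° = 285° ≡ -75° (mod 360°). Final vector: (0.7071, -0.7071)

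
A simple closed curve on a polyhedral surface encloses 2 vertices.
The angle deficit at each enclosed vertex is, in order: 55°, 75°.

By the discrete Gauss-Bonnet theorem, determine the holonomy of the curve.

Holonomy = total enclosed curvature = 55° + 75° = 130°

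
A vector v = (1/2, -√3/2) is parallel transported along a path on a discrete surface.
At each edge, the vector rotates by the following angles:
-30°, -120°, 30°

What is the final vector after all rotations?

Total rotation: (-30°) + (-120°) + 30° = -120°. Final vector: (-1, 0)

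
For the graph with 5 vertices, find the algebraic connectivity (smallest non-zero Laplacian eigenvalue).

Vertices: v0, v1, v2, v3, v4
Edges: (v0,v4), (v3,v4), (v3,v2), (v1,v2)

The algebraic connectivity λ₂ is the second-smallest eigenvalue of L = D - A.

Degrees: deg(v0) = 1, deg(v1) = 1, deg(v2) = 2, deg(v3) = 2, deg(v4) = 2.
L = D − A with rows/columns ordered (v0, v1, v2, v3, v4):
  [ 1,  0,  0,  0, -1]
  [ 0,  1, -1,  0,  0]
  [ 0, -1,  2, -1,  0]
  [ 0,  0, -1,  2, -1]
  [-1,  0,  0, -1,  2]
Characteristic polynomial: det(λI − L) = λ(λ² − 3λ + 1)(λ² − 5λ + 5).
Roots: λ = 0; (λ² − 3λ + 1) = 0 ⇒ λ = (3 ± √5)/2 ≈ 0.382, 2.618; (λ² − 5λ + 5) = 0 ⇒ λ = (5 ± √5)/2 ≈ 1.382, 3.618.
(Check: the roots sum (with multiplicity) to 8, matching trace L = Σdeg = 2·4 = 8.)
Laplacian eigenvalues: [0.0, 0.382, 1.382, 2.618, 3.618]. Algebraic connectivity (smallest non-zero eigenvalue) = 0.382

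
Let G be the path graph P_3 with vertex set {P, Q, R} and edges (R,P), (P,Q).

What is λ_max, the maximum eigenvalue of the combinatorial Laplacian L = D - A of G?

The path graph P_n has Laplacian eigenvalues λ_k = 2 − 2cos(kπ/n), k = 0, 1, …, n−1. Here n = 3:
k=0: 2 − 2cos(0) = 0.0; k=1: 2 − 2cos(π/3) = 1.0; k=2: 2 − 2cos(2π/3) = 3.0.
Laplacian eigenvalues: [0.0, 1.0, 3.0]. Largest eigenvalue (spectral radius) = 3.0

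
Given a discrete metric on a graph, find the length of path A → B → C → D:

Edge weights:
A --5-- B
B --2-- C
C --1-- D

Arc length = 5 + 2 + 1 = 8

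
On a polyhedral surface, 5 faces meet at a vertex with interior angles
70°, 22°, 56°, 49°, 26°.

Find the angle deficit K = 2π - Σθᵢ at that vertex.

Sum of angles = 223°. K = 360° - 223° = 137° = 137π/180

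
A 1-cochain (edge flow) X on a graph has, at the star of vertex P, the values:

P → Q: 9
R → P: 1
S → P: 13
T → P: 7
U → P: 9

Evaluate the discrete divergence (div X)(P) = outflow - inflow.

Divergence = sum of outgoing flows = 9 + (-1) + (-13) + (-7) + (-9) = -21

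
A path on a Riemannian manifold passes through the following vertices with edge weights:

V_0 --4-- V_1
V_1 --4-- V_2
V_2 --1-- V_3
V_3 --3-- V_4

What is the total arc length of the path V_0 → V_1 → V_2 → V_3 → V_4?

Arc length = 4 + 4 + 1 + 3 = 12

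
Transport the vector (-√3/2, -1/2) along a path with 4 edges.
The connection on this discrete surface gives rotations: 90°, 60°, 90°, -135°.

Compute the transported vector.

Total rotation: 90° + 60° + 90° + (-135°) = 105°. Final vector: (0.7071, -0.7071)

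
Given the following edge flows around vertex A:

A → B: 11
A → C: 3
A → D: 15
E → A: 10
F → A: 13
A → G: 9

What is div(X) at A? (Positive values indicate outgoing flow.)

Divergence = sum of outgoing flows = 11 + 3 + 15 + (-10) + (-13) + 9 = 15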